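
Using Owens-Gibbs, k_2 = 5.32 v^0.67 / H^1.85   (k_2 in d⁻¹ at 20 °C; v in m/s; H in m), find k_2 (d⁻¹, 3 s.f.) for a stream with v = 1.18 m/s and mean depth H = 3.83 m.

k_2 = 5.32 × 1.18^0.67 / 3.83^1.85 = 5.32 × 1.117 / 11.99 = 0.4956 d⁻¹.

k_2 ≈ 0.496 d⁻¹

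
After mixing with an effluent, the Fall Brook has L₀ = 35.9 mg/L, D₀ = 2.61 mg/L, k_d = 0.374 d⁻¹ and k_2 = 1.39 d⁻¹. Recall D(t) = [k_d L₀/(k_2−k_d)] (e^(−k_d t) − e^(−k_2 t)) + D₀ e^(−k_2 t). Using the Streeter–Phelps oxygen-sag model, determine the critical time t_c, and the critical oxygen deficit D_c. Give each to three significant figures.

t_c ≈ 1.08 d; D_c ≈ 6.46 mg/L

At the critical point dD/dt = 0, so k_d L₀ e^(−k_d t) = k_2 D. Substituting D(t) from the Streeter–Phelps equation and solving for t gives
t_c = ln[(k_2/k_d)(1 − D₀(k_2−k_d)/(k_d L₀))] / (k_2−k_d).
Here k_2−k_d = 1.016 d⁻¹ and 1 − D₀(k_2−k_d)/(k_d L₀) = 1 − 2.61×1.016/(0.374×35.9) = 0.8025, so
t_c = ln(3.717 × 0.8025) / 1.016 = 1.093 / 1.016 = 1.076 d.
L(t_c) = L₀ e^(−k_d t_c) = 35.9 × 0.6688 = 24.01 mg/L, and at the critical point k_2 D_c = k_d L, so D_c = (0.374/1.39) × 24.01 = 6.460 mg/L.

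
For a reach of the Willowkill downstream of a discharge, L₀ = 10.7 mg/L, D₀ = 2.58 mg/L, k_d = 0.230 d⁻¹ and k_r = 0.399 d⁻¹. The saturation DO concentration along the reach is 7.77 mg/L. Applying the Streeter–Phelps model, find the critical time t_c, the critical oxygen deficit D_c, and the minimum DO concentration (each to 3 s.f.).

With k_r/k_d = 1.735 and 1 − D₀(k_r−k_d)/(k_d L₀) = 0.8228,
t_c = ln(1.735 × 0.8228) / (0.399 − 0.230) = ln(1.427) / 0.1690 = 0.3559/0.1690 = 2.106 d.
L(t_c) = L₀ e^(−k_d t_c) = 10.7 × 0.6161 = 6.592 mg/L, and at the critical point k_r D_c = k_d L, so D_c = (0.230/0.399) × 6.592 = 3.800 mg/L.
Minimum DO = C_s − D_c = 7.77 − 3.800 = 3.970 mg/L.

t_c ≈ 2.11 d; D_c ≈ 3.80 mg/L; min DO ≈ 3.97 mg/L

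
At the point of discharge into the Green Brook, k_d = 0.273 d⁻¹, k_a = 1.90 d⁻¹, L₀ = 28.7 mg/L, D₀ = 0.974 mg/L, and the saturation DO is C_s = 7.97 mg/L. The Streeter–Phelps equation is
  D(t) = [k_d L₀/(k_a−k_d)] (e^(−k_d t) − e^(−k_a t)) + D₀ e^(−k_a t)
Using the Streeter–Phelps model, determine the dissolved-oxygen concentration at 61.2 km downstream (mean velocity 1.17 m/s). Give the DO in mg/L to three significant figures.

DO ≈ 5.10 mg/L

Travel time t = x/v = 61.2 km / (1.17 m/s) = 61200 m / 1.17 m/s = 52310 s = 0.6054 d.
k_d L₀/(k_a−k_d) = 0.273×28.7/(1.90−0.273) = 7.835/1.627 = 4.816 mg/L.
e^(−k_d t) = e^(−0.273×0.6054) = 0.8477; e^(−k_a t) = e^(−1.90×0.6054) = 0.3165.
D = 4.816 × (0.8477 − 0.3165) + 0.974 × 0.3165 = 2.558 + 0.3083 = 2.866 mg/L.
DO = C_s − D = 7.97 − 2.866 = 5.104 mg/L.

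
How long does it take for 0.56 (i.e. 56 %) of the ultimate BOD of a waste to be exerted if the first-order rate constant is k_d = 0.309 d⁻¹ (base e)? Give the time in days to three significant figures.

y/L₀ = 1 − e^(−k_d t) = 0.56 ⇒ e^(−k_d t) = 0.440
t = −ln(0.440) / 0.309 = 0.8210 / 0.309 = 2.657 d.

t ≈ 2.66 d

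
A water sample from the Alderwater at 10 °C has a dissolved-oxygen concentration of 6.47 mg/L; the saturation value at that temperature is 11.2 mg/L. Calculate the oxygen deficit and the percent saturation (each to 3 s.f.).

D ≈ 4.73 mg/L; 57.8 % saturation

D = C_s − C = 11.2 − 6.47 = 4.73 mg/L.
% saturation = 6.47/11.2 × 100 = 57.8 %.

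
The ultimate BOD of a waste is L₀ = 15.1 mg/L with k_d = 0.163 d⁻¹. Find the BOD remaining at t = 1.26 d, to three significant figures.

L_t = L₀ e^(−k_d t) = 15.1 × e^(−0.163×1.26) = 15.1 × 0.8143 = 12.30 mg/L.

L ≈ 12.3 mg/L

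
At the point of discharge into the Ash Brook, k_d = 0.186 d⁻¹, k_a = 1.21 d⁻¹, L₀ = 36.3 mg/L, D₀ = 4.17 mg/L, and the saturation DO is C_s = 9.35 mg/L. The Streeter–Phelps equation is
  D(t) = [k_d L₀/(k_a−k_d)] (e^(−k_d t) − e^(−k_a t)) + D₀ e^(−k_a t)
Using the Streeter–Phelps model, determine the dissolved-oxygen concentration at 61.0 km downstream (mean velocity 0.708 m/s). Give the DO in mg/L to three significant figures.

DO ≈ 4.60 mg/L

Travel time t = x/v = 61.0 km / (0.708 m/s) = 61000 m / 0.708 m/s = 86160 s = 0.9972 d.
k_d L₀/(k_a−k_d) = 0.186×36.3/(1.21−0.186) = 6.752/1.024 = 6.594 mg/L.
e^(−k_d t) = e^(−0.186×0.9972) = 0.8307; e^(−k_a t) = e^(−1.21×0.9972) = 0.2992.
D = 6.594 × (0.8307 − 0.2992) + 4.17 × 0.2992 = 3.504 + 1.248 = 4.752 mg/L.
DO = C_s − D = 9.35 − 4.752 = 4.598 mg/L.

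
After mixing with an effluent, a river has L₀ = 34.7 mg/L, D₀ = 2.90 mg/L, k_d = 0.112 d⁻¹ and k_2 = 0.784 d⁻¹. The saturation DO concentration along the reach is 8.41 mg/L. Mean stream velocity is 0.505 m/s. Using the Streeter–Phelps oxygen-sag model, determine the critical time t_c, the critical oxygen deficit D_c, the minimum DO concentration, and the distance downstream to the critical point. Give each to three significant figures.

t_c = [1/(k_2−k_d)] ln[(k_2/k_d)(1 − D₀(k_2−k_d)/(k_d L₀))]
= [1/(0.784−0.112)] ln[(0.784/0.112)(1 − 2.90×0.6720/(0.112×34.7))]
= (1/0.6720) ln[7.000 × 0.4986] = 1.488 × ln(3.490) = 1.488 × 1.250 = 1.860 d.
D_c = (k_d/k_2) L₀ e^(−k_d t_c) = (0.112/0.784) × 34.7 × e^(−0.112×1.860) = 0.1429 × 34.7 × 0.8120 = 4.025 mg/L.
Minimum DO = C_s − D_c = 8.41 − 4.025 = 4.385 mg/L.
x_c = v t_c = 0.505 m/s × 1.860 d × 86400 s/d = 81150 m ≈ 81.2 km.

t_c ≈ 1.86 d; D_c ≈ 4.02 mg/L; min DO ≈ 4.39 mg/L; x_c ≈ 81.2 km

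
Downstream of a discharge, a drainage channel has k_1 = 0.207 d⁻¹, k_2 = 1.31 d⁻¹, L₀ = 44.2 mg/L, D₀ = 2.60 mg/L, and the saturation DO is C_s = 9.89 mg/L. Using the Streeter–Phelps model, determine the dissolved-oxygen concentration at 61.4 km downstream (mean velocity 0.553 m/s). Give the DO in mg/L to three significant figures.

DO ≈ 4.59 mg/L

Travel time t = x/v = 61.4 km / (0.553 m/s) = 61400 m / 0.553 m/s = 111000 s = 1.285 d.
k_1 L₀/(k_2−k_1) = 0.207×44.2/(1.31−0.207) = 9.149/1.103 = 8.295 mg/L.
e^(−k_1 t) = e^(−0.207×1.285) = 0.7664; e^(−k_2 t) = e^(−1.31×1.285) = 0.1857.
D = 8.295 × (0.7664 − 0.1857) + 2.60 × 0.1857 = 4.817 + 0.4829 = 5.300 mg/L.
DO = C_s − D = 9.89 − 5.300 = 4.590 mg/L.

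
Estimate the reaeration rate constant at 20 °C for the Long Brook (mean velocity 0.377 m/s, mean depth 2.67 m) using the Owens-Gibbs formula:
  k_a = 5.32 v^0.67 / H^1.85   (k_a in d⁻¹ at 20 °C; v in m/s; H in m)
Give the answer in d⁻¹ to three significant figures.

k_a ≈ 0.450 d⁻¹

k_a = 5.32 × 0.377^0.67 / 2.67^1.85 = 5.32 × 0.5202 / 6.152 = 0.4498 d⁻¹.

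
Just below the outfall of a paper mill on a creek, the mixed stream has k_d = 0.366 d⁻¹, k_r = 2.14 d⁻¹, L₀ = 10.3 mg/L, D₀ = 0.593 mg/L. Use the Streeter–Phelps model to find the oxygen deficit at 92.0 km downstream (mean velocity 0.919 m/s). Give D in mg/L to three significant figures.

Travel time t = x/v = 92.0 km / (0.919 m/s) = 92000 m / 0.919 m/s = 100100 s = 1.159 d.
k_d L₀/(k_r−k_d) = 0.366×10.3/(2.14−0.366) = 3.770/1.774 = 2.125 mg/L.
e^(−k_d t) = e^(−0.366×1.159) = 0.6544; e^(−k_r t) = e^(−2.14×1.159) = 0.08378.
D = 2.125 × (0.6544 − 0.08378) + 0.593 × 0.08378 = 1.213 + 0.04968 = 1.262 mg/L.

D ≈ 1.26 mg/L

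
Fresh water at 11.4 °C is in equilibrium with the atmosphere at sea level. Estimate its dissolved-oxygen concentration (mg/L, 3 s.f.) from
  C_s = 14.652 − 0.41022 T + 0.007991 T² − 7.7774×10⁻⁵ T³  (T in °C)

C_s = 14.652 − 0.41022×11.4 + 0.007991×11.4² − 7.7774×10⁻⁵×11.4³ = 10.90 mg/L.

C_s ≈ 10.9 mg/L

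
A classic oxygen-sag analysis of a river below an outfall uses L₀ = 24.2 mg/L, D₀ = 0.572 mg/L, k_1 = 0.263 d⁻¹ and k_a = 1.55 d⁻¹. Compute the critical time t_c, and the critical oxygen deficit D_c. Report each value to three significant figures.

With k_a/k_1 = 5.894 and 1 − D₀(k_a−k_1)/(k_1 L₀) = 0.8843,
t_c = ln(5.894 × 0.8843) / (1.55 − 0.263) = ln(5.212) / 1.287 = 1.651/1.287 = 1.283 d.
D_c = (k_1/k_a) L₀ e^(−k_1 t_c) = (0.263/1.55) × 24.2 × e^(−0.263×1.283) = 0.1697 × 24.2 × 0.7136 = 2.930 mg/L.

t_c ≈ 1.28 d; D_c ≈ 2.93 mg/L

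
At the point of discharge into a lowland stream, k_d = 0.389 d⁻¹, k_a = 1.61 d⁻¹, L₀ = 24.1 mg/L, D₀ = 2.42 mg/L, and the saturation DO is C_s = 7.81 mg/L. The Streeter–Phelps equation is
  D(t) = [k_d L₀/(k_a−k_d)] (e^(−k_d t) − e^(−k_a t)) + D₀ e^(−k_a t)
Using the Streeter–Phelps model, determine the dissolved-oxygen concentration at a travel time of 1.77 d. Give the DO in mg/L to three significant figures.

DO ≈ 4.26 mg/L

k_d L₀/(k_a−k_d) = 0.389×24.1/(1.61−0.389) = 9.375/1.221 = 7.678 mg/L.
e^(−k_d t) = e^(−0.389×1.770) = 0.5023; e^(−k_a t) = e^(−1.61×1.770) = 0.05786.
D = 7.678 × (0.5023 − 0.05786) + 2.42 × 0.05786 = 3.413 + 0.1400 = 3.553 mg/L.
DO = C_s − D = 7.81 − 3.553 = 4.257 mg/L.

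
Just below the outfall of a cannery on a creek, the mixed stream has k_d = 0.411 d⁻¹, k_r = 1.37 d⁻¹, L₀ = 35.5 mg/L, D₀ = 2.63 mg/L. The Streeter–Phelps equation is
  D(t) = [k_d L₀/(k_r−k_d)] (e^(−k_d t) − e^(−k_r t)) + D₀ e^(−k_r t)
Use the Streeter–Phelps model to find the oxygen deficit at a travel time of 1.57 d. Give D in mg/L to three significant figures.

D ≈ 6.52 mg/L

k_d L₀/(k_r−k_d) = 0.411×35.5/(1.37−0.411) = 14.59/0.9590 = 15.21 mg/L.
e^(−k_d t) = e^(−0.411×1.570) = 0.5245; e^(−k_r t) = e^(−1.37×1.570) = 0.1164.
D = 15.21 × (0.5245 − 0.1164) + 2.63 × 0.1164 = 6.210 + 0.3061 = 6.516 mg/L.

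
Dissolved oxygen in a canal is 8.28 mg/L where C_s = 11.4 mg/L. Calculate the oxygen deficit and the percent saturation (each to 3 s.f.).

D ≈ 3.12 mg/L; 72.6 % saturation

D = C_s − C = 11.4 − 8.28 = 3.12 mg/L.
% saturation = 8.28/11.4 × 100 = 72.6 %.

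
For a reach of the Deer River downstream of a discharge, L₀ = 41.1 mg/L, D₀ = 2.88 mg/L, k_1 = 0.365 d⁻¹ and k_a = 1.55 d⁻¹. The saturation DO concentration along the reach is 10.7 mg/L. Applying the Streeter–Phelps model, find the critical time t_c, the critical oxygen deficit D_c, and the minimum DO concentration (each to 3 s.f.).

t_c ≈ 1.00 d; D_c ≈ 6.71 mg/L; min DO ≈ 3.99 mg/L

At the critical point dD/dt = 0, so k_1 L₀ e^(−k_1 t) = k_a D. Substituting D(t) from the Streeter–Phelps equation and solving for t gives
t_c = ln[(k_a/k_1)(1 − D₀(k_a−k_1)/(k_1 L₀))] / (k_a−k_1).
Here k_a−k_1 = 1.185 d⁻¹ and 1 − D₀(k_a−k_1)/(k_1 L₀) = 1 − 2.88×1.185/(0.365×41.1) = 0.7725, so
t_c = ln(4.247 × 0.7725) / 1.185 = 1.188 / 1.185 = 1.003 d.
D_c = (k_1/k_a) L₀ e^(−k_1 t_c) = (0.365/1.55) × 41.1 × e^(−0.365×1.003) = 0.2355 × 41.1 × 0.6936 = 6.713 mg/L.
Minimum DO = C_s − D_c = 10.7 − 6.713 = 3.987 mg/L.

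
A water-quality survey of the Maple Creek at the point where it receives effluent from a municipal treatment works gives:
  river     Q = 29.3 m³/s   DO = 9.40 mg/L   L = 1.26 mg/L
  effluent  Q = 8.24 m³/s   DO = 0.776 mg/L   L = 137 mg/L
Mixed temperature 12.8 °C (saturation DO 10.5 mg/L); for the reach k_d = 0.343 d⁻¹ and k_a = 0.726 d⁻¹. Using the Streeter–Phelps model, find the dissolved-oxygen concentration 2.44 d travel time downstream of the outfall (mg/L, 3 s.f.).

Mixed DO = (29.3×9.40 + 8.24×0.776)/(29.3+8.24) = 281.8/37.54 = 7.507 mg/L.
Mixed L₀ = (29.3×1.26 + 8.24×137)/(37.54) = 1166/37.54 = 31.05 mg/L.
Initial deficit D₀ = C_s − DO₀ = 10.5 − 7.507 = 2.993 mg/L.
D(2.44) = [0.343×31.05/(0.726−0.343)](e^(−0.343×2.44) − e^(−0.726×2.44)) + 2.993 e^(−0.726×2.44)
= 27.81 × (0.4330 − 0.1701) + 2.993 × 0.1701 = 7.822 mg/L.
DO = 10.5 − 7.822 = 2.678 mg/L.

DO ≈ 2.68 mg/L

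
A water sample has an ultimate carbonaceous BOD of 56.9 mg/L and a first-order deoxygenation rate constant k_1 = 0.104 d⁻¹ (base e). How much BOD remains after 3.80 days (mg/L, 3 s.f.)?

L_t = L₀ e^(−k_1 t) = 56.9 × e^(−0.104×3.80) = 56.9 × 0.6735 = 38.32 mg/L.

L ≈ 38.3 mg/L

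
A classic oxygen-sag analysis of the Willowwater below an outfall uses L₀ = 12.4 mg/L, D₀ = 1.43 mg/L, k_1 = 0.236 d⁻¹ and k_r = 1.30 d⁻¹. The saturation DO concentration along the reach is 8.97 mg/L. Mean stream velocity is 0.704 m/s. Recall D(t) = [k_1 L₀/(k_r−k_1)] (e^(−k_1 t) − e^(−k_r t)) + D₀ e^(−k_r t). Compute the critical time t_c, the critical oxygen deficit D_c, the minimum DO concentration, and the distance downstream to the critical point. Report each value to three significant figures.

At the critical point dD/dt = 0, so k_1 L₀ e^(−k_1 t) = k_r D. Substituting D(t) from the Streeter–Phelps equation and solving for t gives
t_c = ln[(k_r/k_1)(1 − D₀(k_r−k_1)/(k_1 L₀))] / (k_r−k_1).
Here k_r−k_1 = 1.064 d⁻¹ and 1 − D₀(k_r−k_1)/(k_1 L₀) = 1 − 1.43×1.064/(0.236×12.4) = 0.4801, so
t_c = ln(5.508 × 0.4801) / 1.064 = 0.9725 / 1.064 = 0.9140 d.
L(t_c) = L₀ e^(−k_1 t_c) = 12.4 × 0.8060 = 9.994 mg/L, and at the critical point k_r D_c = k_1 L, so D_c = (0.236/1.30) × 9.994 = 1.814 mg/L.
Minimum DO = C_s − D_c = 8.97 − 1.814 = 7.156 mg/L.
x_c = v t_c = 0.704 m/s × 0.9140 d × 86400 s/d = 55590 m ≈ 55.6 km.

t_c ≈ 0.914 d; D_c ≈ 1.81 mg/L; min DO ≈ 7.16 mg/L; x_c ≈ 55.6 km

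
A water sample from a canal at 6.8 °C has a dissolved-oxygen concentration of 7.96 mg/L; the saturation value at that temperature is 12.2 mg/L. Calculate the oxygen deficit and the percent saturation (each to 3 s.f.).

D = C_s − C = 12.2 − 7.96 = 4.24 mg/L.
% saturation = 7.96/12.2 × 100 = 65.2 %.

D ≈ 4.24 mg/L; 65.2 % saturation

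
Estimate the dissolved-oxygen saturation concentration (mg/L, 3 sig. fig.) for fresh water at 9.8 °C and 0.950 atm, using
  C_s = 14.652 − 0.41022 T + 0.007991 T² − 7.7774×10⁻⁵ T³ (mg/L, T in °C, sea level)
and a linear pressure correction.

At sea level: C_s = 14.652 − 0.41022×9.8 + 0.007991×9.8² − 7.7774×10⁻⁵×9.8³ = 11.33 mg/L.
Pressure correction: C_s' = 11.33 × 0.950 = 10.76 mg/L.

C_s ≈ 10.8 mg/L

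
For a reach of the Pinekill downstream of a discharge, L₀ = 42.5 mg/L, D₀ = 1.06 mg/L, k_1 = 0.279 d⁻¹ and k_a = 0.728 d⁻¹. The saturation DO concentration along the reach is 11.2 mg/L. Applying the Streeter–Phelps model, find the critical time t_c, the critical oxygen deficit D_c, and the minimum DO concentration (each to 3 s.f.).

At the critical point dD/dt = 0, so k_1 L₀ e^(−k_1 t) = k_a D. Substituting D(t) from the Streeter–Phelps equation and solving for t gives
t_c = ln[(k_a/k_1)(1 − D₀(k_a−k_1)/(k_1 L₀))] / (k_a−k_1).
Here k_a−k_1 = 0.4490 d⁻¹ and 1 − D₀(k_a−k_1)/(k_1 L₀) = 1 − 1.06×0.4490/(0.279×42.5) = 0.9599, so
t_c = ln(2.609 × 0.9599) / 0.4490 = 0.9181 / 0.4490 = 2.045 d.
D_c = (k_1/k_a) L₀ e^(−k_1 t_c) = (0.279/0.728) × 42.5 × e^(−0.279×2.045) = 0.3832 × 42.5 × 0.5652 = 9.207 mg/L.
Minimum DO = C_s − D_c = 11.2 − 9.207 = 1.993 mg/L.

t_c ≈ 2.04 d; D_c ≈ 9.21 mg/L; min DO ≈ 1.99 mg/L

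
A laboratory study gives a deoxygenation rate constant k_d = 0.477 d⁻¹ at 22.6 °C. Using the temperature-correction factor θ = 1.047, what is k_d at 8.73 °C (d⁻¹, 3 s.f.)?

k_d(T₂) = k_d(T₁) · θ^(T₂−T₁) = 0.477 × 1.047^(8.73−22.6)
= 0.477 × 1.047^-13.9 = 0.477 × 0.5289 = 0.2523 d⁻¹.

k_d ≈ 0.252 d⁻¹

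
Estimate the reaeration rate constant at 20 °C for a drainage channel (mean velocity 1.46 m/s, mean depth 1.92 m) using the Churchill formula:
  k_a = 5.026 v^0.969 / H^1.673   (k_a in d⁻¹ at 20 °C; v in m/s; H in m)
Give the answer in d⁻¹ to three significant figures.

k_a ≈ 2.44 d⁻¹

k_a = 5.026 × 1.46^0.969 / 1.92^1.673 = 5.026 × 1.443 / 2.978 = 2.435 d⁻¹.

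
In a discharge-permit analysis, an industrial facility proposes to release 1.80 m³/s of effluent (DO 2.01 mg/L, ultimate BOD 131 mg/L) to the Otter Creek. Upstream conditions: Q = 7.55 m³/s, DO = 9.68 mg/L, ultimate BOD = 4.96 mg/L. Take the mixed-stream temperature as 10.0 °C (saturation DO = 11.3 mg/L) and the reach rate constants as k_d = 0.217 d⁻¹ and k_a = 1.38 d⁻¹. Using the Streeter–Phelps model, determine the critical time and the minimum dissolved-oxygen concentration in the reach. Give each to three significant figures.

Mixed DO = (7.55×9.68 + 1.80×2.01)/(7.55+1.80) = 76.70/9.350 = 8.203 mg/L.
Mixed L₀ = (7.55×4.96 + 1.80×131)/(9.350) = 273.2/9.350 = 29.22 mg/L.
Initial deficit D₀ = C_s − DO₀ = 11.3 − 8.203 = 3.097 mg/L.
t_c = (1/1.163) ln[(1.38/0.217)(1 − 3.097×1.163/(0.217×29.22))] = 0.8598 × ln(2.748) = 0.8692 d.
D_c = (0.217/1.38) × 29.22 × e^(−0.217×0.8692) = 0.1572 × 29.22 × 0.8281 = 3.805 mg/L.
Minimum DO = 11.3 − 3.805 = 7.495 mg/L.

t_c ≈ 0.869 d; minimum DO ≈ 7.49 mg/L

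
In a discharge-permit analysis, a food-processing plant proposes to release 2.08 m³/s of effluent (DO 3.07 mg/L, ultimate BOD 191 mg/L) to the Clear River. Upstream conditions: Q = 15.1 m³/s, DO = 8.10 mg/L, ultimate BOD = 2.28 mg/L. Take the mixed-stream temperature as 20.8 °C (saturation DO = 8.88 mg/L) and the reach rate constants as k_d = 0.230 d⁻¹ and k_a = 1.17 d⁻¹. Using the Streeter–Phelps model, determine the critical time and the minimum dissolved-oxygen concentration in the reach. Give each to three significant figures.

t_c ≈ 1.46 d; minimum DO ≈ 5.35 mg/L

Mixed DO = (15.1×8.10 + 2.08×3.07)/(15.1+2.08) = 128.7/17.18 = 7.491 mg/L.
Mixed L₀ = (15.1×2.28 + 2.08×191)/(17.18) = 431.7/17.18 = 25.13 mg/L.
Initial deficit D₀ = C_s − DO₀ = 8.88 − 7.491 = 1.389 mg/L.
t_c = (1/0.9400) ln[(1.17/0.230)(1 − 1.389×0.9400/(0.230×25.13))] = 1.064 × ln(3.938) = 1.458 d.
D_c = (0.230/1.17) × 25.13 × e^(−0.230×1.458) = 0.1966 × 25.13 × 0.7151 = 3.532 mg/L.
Minimum DO = 8.88 − 3.532 = 5.348 mg/L.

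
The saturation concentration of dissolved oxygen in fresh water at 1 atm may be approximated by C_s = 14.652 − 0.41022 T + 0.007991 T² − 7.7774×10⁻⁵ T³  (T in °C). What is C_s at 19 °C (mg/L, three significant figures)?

C_s = 14.652 − 0.41022×19 + 0.007991×19² − 7.7774×10⁻⁵×19³ = 9.209 mg/L.

C_s ≈ 9.21 mg/L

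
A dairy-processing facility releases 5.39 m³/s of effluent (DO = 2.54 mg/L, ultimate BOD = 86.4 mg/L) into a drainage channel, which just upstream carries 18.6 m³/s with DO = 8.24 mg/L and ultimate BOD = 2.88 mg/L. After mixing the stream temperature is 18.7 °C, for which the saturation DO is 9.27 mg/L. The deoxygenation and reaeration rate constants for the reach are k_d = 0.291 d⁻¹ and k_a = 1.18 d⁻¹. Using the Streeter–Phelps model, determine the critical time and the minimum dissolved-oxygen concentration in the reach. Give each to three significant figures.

Mixed DO = (18.6×8.24 + 5.39×2.54)/(18.6+5.39) = 167.0/23.99 = 6.959 mg/L.
Mixed L₀ = (18.6×2.88 + 5.39×86.4)/(23.99) = 519.3/23.99 = 21.65 mg/L.
Initial deficit D₀ = C_s − DO₀ = 9.27 − 6.959 = 2.311 mg/L.
t_c = (1/0.8890) ln[(1.18/0.291)(1 − 2.311×0.8890/(0.291×21.65))] = 1.125 × ln(2.733) = 1.131 d.
D_c = (0.291/1.18) × 21.65 × e^(−0.291×1.131) = 0.2466 × 21.65 × 0.7196 = 3.841 mg/L.
Minimum DO = 9.27 − 3.841 = 5.429 mg/L.

t_c ≈ 1.13 d; minimum DO ≈ 5.43 mg/L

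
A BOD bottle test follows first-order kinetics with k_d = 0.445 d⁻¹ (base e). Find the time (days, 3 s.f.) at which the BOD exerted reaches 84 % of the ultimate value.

y/L₀ = 1 − e^(−k_d t) = 0.84 ⇒ e^(−k_d t) = 0.160
t = −ln(0.160) / 0.445 = 1.833 / 0.445 = 4.118 d.

t ≈ 4.12 d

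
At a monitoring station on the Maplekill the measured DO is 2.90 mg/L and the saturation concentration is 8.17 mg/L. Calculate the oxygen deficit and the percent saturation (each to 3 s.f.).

D ≈ 5.27 mg/L; 35.5 % saturation

D = C_s − C = 8.17 − 2.90 = 5.27 mg/L.
% saturation = 2.90/8.17 × 100 = 35.5 %.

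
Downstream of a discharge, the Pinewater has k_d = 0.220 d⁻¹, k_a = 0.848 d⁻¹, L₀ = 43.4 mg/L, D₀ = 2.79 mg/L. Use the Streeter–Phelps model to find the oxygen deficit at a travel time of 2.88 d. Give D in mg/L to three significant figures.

D ≈ 6.99 mg/L

k_d L₀/(k_a−k_d) = 0.220×43.4/(0.848−0.220) = 9.548/0.6280 = 15.20 mg/L.
e^(−k_d t) = e^(−0.220×2.880) = 0.5307; e^(−k_a t) = e^(−0.848×2.880) = 0.08697.
D = 15.20 × (0.5307 − 0.08697) + 2.79 × 0.08697 = 6.746 + 0.2426 = 6.989 mg/L.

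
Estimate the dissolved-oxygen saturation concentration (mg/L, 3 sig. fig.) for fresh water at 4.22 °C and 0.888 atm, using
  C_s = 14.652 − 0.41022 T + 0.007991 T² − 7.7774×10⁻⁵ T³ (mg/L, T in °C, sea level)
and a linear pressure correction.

C_s ≈ 11.6 mg/L

At sea level: C_s = 14.652 − 0.41022×4.22 + 0.007991×4.22² − 7.7774×10⁻⁵×4.22³ = 13.06 mg/L.
Pressure correction: C_s' = 13.06 × 0.888 = 11.59 mg/L.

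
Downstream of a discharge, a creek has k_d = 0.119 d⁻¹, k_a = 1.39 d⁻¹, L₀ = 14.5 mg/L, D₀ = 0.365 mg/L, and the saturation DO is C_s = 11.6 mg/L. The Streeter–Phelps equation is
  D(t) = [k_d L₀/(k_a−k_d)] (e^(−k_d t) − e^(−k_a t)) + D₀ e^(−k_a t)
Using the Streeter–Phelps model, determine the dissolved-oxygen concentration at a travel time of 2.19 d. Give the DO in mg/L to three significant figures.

DO ≈ 10.6 mg/L

k_d L₀/(k_a−k_d) = 0.119×14.5/(1.39−0.119) = 1.725/1.271 = 1.358 mg/L.
e^(−k_d t) = e^(−0.119×2.190) = 0.7706; e^(−k_a t) = e^(−1.39×2.190) = 0.04764.
D = 1.358 × (0.7706 − 0.04764) + 0.365 × 0.04764 = 0.9815 + 0.01739 = 0.9988 mg/L.
DO = C_s − D = 11.6 − 0.9988 = 10.60 mg/L.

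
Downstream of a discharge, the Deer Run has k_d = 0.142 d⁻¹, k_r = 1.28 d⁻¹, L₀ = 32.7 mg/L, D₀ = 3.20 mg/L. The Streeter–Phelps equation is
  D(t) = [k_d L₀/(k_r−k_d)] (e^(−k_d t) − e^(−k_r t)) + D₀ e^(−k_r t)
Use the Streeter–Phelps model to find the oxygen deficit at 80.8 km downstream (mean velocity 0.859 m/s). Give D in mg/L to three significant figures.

D ≈ 3.28 mg/L

Travel time t = x/v = 80.8 km / (0.859 m/s) = 80800 m / 0.859 m/s = 94060 s = 1.089 d.
k_d L₀/(k_r−k_d) = 0.142×32.7/(1.28−0.142) = 4.643/1.138 = 4.080 mg/L.
e^(−k_d t) = e^(−0.142×1.089) = 0.8568; e^(−k_r t) = e^(−1.28×1.089) = 0.2482.
D = 4.080 × (0.8568 − 0.2482) + 3.20 × 0.2482 = 2.483 + 0.7942 = 3.277 mg/L.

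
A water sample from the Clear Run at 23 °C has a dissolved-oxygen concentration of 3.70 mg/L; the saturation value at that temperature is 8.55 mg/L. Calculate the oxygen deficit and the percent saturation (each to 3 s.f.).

D ≈ 4.85 mg/L; 43.3 % saturation

D = C_s − C = 8.55 − 3.70 = 4.85 mg/L.
% saturation = 3.70/8.55 × 100 = 43.3 %.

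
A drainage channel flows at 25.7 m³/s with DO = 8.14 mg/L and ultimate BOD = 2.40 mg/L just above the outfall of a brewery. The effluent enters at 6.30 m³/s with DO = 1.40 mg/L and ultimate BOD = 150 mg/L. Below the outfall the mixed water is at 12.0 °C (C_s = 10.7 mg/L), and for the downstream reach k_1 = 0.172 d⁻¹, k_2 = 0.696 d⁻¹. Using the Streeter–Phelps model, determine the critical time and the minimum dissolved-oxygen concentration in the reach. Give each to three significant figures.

Mixed DO = (25.7×8.14 + 6.30×1.40)/(25.7+6.30) = 218.0/32.00 = 6.813 mg/L.
Mixed L₀ = (25.7×2.40 + 6.30×150)/(32.00) = 1007/32.00 = 31.46 mg/L.
Initial deficit D₀ = C_s − DO₀ = 10.7 − 6.813 = 3.887 mg/L.
t_c = (1/0.5240) ln[(0.696/0.172)(1 − 3.887×0.5240/(0.172×31.46))] = 1.908 × ln(2.523) = 1.766 d.
D_c = (0.172/0.696) × 31.46 × e^(−0.172×1.766) = 0.2471 × 31.46 × 0.7380 = 5.737 mg/L.
Minimum DO = 10.7 − 5.737 = 4.963 mg/L.

t_c ≈ 1.77 d; minimum DO ≈ 4.96 mg/L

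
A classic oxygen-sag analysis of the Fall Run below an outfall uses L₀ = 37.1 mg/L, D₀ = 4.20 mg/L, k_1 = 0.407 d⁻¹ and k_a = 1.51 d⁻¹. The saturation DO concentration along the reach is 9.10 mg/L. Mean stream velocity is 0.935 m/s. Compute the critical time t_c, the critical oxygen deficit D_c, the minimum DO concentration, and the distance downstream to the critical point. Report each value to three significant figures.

With k_a/k_1 = 3.710 and 1 − D₀(k_a−k_1)/(k_1 L₀) = 0.6932,
t_c = ln(3.710 × 0.6932) / (1.51 − 0.407) = ln(2.572) / 1.103 = 0.9446/1.103 = 0.8564 d.
L(t_c) = L₀ e^(−k_1 t_c) = 37.1 × 0.7057 = 26.18 mg/L, and at the critical point k_a D_c = k_1 L, so D_c = (0.407/1.51) × 26.18 = 7.057 mg/L.
Minimum DO = C_s − D_c = 9.10 − 7.057 = 2.043 mg/L.
x_c = v t_c = 0.935 m/s × 0.8564 d × 86400 s/d = 69180 m ≈ 69.2 km.

t_c ≈ 0.856 d; D_c ≈ 7.06 mg/L; min DO ≈ 2.04 mg/L; x_c ≈ 69.2 km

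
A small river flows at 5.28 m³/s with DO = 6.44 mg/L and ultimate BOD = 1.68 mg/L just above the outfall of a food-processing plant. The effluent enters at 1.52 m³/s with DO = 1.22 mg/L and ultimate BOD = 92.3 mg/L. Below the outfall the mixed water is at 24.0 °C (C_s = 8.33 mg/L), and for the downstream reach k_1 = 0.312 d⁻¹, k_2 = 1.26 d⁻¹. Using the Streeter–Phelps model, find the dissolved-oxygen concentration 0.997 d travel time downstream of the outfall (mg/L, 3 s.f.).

DO ≈ 4.23 mg/L

Mixed DO = (5.28×6.44 + 1.52×1.22)/(5.28+1.52) = 35.86/6.800 = 5.273 mg/L.
Mixed L₀ = (5.28×1.68 + 1.52×92.3)/(6.800) = 149.2/6.800 = 21.94 mg/L.
Initial deficit D₀ = C_s − DO₀ = 8.33 − 5.273 = 3.057 mg/L.
D(0.997) = [0.312×21.94/(1.26−0.312)](e^(−0.312×0.997) − e^(−1.26×0.997)) + 3.057 e^(−1.26×0.997)
= 7.220 × (0.7327 − 0.2847) + 3.057 × 0.2847 = 4.104 mg/L.
DO = 8.33 − 4.104 = 4.226 mg/L.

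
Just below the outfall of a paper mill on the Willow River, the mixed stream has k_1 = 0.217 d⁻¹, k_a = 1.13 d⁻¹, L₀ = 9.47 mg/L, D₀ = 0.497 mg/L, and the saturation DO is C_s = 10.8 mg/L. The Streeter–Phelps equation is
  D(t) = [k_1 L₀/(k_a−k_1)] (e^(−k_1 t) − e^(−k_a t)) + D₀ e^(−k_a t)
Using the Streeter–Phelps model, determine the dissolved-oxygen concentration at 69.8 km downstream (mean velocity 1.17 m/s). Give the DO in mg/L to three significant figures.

Travel time t = x/v = 69.8 km / (1.17 m/s) = 69800 m / 1.17 m/s = 59660 s = 0.6905 d.
k_1 L₀/(k_a−k_1) = 0.217×9.47/(1.13−0.217) = 2.055/0.9130 = 2.251 mg/L.
e^(−k_1 t) = e^(−0.217×0.6905) = 0.8608; e^(−k_a t) = e^(−1.13×0.6905) = 0.4583.
D = 2.251 × (0.8608 − 0.4583) + 0.497 × 0.4583 = 0.9061 + 0.2278 = 1.134 mg/L.
DO = C_s − D = 10.8 − 1.134 = 9.666 mg/L.

DO ≈ 9.67 mg/L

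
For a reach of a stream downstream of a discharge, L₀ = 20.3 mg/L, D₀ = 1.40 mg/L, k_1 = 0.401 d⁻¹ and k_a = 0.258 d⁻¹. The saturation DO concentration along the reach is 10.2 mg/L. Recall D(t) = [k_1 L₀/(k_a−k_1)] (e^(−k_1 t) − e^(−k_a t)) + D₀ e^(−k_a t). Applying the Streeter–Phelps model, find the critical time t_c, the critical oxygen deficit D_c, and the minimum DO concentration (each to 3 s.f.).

t_c ≈ 2.91 d; D_c ≈ 9.81 mg/L; min DO ≈ 0.393 mg/L

With k_a/k_1 = 0.6434 and 1 − D₀(k_a−k_1)/(k_1 L₀) = 1.025,
t_c = ln(0.6434 × 1.025) / (0.258 − 0.401) = ln(0.6592) / -0.1430 = -0.4167/-0.1430 = 2.914 d.
L(t_c) = L₀ e^(−k_1 t_c) = 20.3 × 0.3108 = 6.310 mg/L, and at the critical point k_a D_c = k_1 L, so D_c = (0.401/0.258) × 6.310 = 9.807 mg/L.
Minimum DO = C_s − D_c = 10.2 − 9.807 = 0.3930 mg/L.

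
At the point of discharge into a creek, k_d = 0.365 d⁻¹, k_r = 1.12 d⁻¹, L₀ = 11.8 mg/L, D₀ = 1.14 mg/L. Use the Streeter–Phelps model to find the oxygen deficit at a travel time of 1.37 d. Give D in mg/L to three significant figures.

k_d L₀/(k_r−k_d) = 0.365×11.8/(1.12−0.365) = 4.307/0.7550 = 5.705 mg/L.
e^(−k_d t) = e^(−0.365×1.370) = 0.6065; e^(−k_r t) = e^(−1.12×1.370) = 0.2156.
D = 5.705 × (0.6065 − 0.2156) + 1.14 × 0.2156 = 2.230 + 0.2458 = 2.476 mg/L.

D ≈ 2.48 mg/L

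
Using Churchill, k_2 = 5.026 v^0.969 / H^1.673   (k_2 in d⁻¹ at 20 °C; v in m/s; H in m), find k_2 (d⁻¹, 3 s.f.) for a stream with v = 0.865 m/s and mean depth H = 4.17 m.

k_2 = 5.026 × 0.865^0.969 / 4.17^1.673 = 5.026 × 0.8689 / 10.90 = 0.4006 d⁻¹.

k_2 ≈ 0.401 d⁻¹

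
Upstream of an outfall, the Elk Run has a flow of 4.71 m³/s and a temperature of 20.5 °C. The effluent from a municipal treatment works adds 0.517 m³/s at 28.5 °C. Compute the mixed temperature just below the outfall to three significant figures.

21.3 °C

Flow-weighted mixing: C = (Q_r C_r + Q_w C_w)/(Q_r + Q_w)
= (4.71×20.5 + 0.517×28.5)/(4.71 + 0.517) = 111.3/5.227 = 21.29 °C.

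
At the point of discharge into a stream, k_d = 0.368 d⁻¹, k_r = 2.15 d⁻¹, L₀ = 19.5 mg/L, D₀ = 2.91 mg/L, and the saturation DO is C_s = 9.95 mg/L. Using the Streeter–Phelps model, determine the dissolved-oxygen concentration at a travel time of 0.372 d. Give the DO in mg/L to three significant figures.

k_d L₀/(k_r−k_d) = 0.368×19.5/(2.15−0.368) = 7.176/1.782 = 4.027 mg/L.
e^(−k_d t) = e^(−0.368×0.3720) = 0.8721; e^(−k_r t) = e^(−2.15×0.3720) = 0.4494.
D = 4.027 × (0.8721 − 0.4494) + 2.91 × 0.4494 = 1.702 + 1.308 = 3.010 mg/L.
DO = C_s − D = 9.95 − 3.010 = 6.940 mg/L.

DO ≈ 6.94 mg/L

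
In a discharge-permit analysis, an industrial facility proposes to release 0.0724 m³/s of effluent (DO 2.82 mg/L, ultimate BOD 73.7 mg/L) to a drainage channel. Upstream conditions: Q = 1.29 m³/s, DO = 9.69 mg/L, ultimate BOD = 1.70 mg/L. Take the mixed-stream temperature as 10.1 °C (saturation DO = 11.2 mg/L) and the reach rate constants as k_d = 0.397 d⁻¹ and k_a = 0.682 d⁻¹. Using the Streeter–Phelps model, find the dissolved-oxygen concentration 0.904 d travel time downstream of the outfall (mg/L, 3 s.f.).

Mixed DO = (1.29×9.69 + 0.0724×2.82)/(1.29+0.0724) = 12.70/1.362 = 9.325 mg/L.
Mixed L₀ = (1.29×1.70 + 0.0724×73.7)/(1.362) = 7.529/1.362 = 5.526 mg/L.
Initial deficit D₀ = C_s − DO₀ = 11.2 − 9.325 = 1.875 mg/L.
D(0.904) = [0.397×5.526/(0.682−0.397)](e^(−0.397×0.904) − e^(−0.682×0.904)) + 1.875 e^(−0.682×0.904)
= 7.698 × (0.6985 − 0.5398) + 1.875 × 0.5398 = 2.233 mg/L.
DO = 11.2 − 2.233 = 8.967 mg/L.

DO ≈ 8.97 mg/L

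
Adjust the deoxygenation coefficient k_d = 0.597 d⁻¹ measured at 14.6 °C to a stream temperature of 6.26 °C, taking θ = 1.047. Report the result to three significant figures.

k_d(T₂) = k_d(T₁) · θ^(T₂−T₁) = 0.597 × 1.047^(6.26−14.6)
= 0.597 × 1.047^-8.34 = 0.597 × 0.6818 = 0.4070 d⁻¹.

k_d ≈ 0.407 d⁻¹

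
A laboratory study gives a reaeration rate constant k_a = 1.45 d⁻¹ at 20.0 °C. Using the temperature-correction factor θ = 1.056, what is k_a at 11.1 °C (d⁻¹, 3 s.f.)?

k_a ≈ 0.893 d⁻¹

k_a(T₂) = k_a(T₁) · θ^(T₂−T₁) = 1.45 × 1.056^(11.1−20.0)
= 1.45 × 1.056^-8.90 = 1.45 × 0.6157 = 0.8928 d⁻¹.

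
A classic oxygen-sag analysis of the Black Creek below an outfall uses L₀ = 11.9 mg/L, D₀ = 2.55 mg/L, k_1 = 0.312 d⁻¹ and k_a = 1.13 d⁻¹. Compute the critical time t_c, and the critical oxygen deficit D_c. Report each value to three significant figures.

With k_a/k_1 = 3.622 and 1 − D₀(k_a−k_1)/(k_1 L₀) = 0.4382,
t_c = ln(3.622 × 0.4382) / (1.13 − 0.312) = ln(1.587) / 0.8180 = 0.4619/0.8180 = 0.5646 d.
D_c = (k_1/k_a) L₀ e^(−k_1 t_c) = (0.312/1.13) × 11.9 × e^(−0.312×0.5646) = 0.2761 × 11.9 × 0.8385 = 2.755 mg/L.

t_c ≈ 0.565 d; D_c ≈ 2.75 mg/L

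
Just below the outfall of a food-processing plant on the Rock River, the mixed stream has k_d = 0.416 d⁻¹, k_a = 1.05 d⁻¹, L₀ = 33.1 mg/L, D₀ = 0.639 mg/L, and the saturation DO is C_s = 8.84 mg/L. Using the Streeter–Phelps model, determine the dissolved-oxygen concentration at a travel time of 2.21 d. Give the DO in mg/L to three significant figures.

k_d L₀/(k_a−k_d) = 0.416×33.1/(1.05−0.416) = 13.77/0.6340 = 21.72 mg/L.
e^(−k_d t) = e^(−0.416×2.210) = 0.3988; e^(−k_a t) = e^(−1.05×2.210) = 0.09822.
D = 21.72 × (0.3988 − 0.09822) + 0.639 × 0.09822 = 6.528 + 0.06277 = 6.590 mg/L.
DO = C_s − D = 8.84 − 6.590 = 2.250 mg/L.

DO ≈ 2.25 mg/L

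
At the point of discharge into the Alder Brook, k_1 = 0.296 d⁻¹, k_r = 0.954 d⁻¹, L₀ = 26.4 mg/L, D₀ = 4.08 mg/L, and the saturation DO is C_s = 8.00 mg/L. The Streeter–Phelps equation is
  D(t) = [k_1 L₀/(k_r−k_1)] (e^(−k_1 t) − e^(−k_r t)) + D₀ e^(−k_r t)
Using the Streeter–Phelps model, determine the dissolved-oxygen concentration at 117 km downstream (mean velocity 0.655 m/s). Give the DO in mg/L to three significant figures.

DO ≈ 2.64 mg/L

Travel time t = x/v = 117 km / (0.655 m/s) = 117000 m / 0.655 m/s = 178600 s = 2.067 d.
k_1 L₀/(k_r−k_1) = 0.296×26.4/(0.954−0.296) = 7.814/0.6580 = 11.88 mg/L.
e^(−k_1 t) = e^(−0.296×2.067) = 0.5423; e^(−k_r t) = e^(−0.954×2.067) = 0.1391.
D = 11.88 × (0.5423 − 0.1391) + 4.08 × 0.1391 = 4.788 + 0.5677 = 5.356 mg/L.
DO = C_s − D = 8.00 − 5.356 = 2.644 mg/L.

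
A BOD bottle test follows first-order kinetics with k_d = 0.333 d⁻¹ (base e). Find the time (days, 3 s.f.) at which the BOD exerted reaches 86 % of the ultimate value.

y/L₀ = 1 − e^(−k_d t) = 0.86 ⇒ e^(−k_d t) = 0.140
t = −ln(0.140) / 0.333 = 1.966 / 0.333 = 5.904 d.

t ≈ 5.90 d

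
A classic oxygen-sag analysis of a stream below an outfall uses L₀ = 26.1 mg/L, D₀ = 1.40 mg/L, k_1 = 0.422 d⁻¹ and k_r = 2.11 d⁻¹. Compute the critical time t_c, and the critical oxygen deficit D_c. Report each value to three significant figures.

t_c ≈ 0.810 d; D_c ≈ 3.71 mg/L

With k_r/k_1 = 5.000 and 1 − D₀(k_r−k_1)/(k_1 L₀) = 0.7854,
t_c = ln(5.000 × 0.7854) / (2.11 − 0.422) = ln(3.927) / 1.688 = 1.368/1.688 = 0.8104 d.
D_c = (k_1/k_r) L₀ e^(−k_1 t_c) = (0.422/2.11) × 26.1 × e^(−0.422×0.8104) = 0.2000 × 26.1 × 0.7104 = 3.708 mg/L.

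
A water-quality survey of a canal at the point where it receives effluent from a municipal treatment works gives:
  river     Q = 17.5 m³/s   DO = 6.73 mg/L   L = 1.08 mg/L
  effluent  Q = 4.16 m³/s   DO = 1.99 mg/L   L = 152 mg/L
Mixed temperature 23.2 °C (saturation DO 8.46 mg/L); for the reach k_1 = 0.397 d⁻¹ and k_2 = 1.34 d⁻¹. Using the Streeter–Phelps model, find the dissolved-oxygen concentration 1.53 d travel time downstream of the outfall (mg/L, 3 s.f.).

Mixed DO = (17.5×6.73 + 4.16×1.99)/(17.5+4.16) = 126.1/21.66 = 5.820 mg/L.
Mixed L₀ = (17.5×1.08 + 4.16×152)/(21.66) = 651.2/21.66 = 30.07 mg/L.
Initial deficit D₀ = C_s − DO₀ = 8.46 − 5.820 = 2.640 mg/L.
D(1.53) = [0.397×30.07/(1.34−0.397)](e^(−0.397×1.53) − e^(−1.34×1.53)) + 2.640 e^(−1.34×1.53)
= 12.66 × (0.5448 − 0.1287) + 2.640 × 0.1287 = 5.606 mg/L.
DO = 8.46 − 5.606 = 2.854 mg/L.

DO ≈ 2.85 mg/L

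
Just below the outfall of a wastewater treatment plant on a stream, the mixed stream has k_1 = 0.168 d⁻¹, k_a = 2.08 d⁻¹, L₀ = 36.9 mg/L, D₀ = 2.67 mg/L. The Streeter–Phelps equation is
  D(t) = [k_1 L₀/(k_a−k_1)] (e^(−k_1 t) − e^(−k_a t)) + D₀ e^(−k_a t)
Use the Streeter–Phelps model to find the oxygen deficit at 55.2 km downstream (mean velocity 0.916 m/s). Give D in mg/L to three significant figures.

Travel time t = x/v = 55.2 km / (0.916 m/s) = 55200 m / 0.916 m/s = 60260 s = 0.6975 d.
k_1 L₀/(k_a−k_1) = 0.168×36.9/(2.08−0.168) = 6.199/1.912 = 3.242 mg/L.
e^(−k_1 t) = e^(−0.168×0.6975) = 0.8894; e^(−k_a t) = e^(−2.08×0.6975) = 0.2344.
D = 3.242 × (0.8894 − 0.2344) + 2.67 × 0.2344 = 2.124 + 0.6258 = 2.750 mg/L.

D ≈ 2.75 mg/L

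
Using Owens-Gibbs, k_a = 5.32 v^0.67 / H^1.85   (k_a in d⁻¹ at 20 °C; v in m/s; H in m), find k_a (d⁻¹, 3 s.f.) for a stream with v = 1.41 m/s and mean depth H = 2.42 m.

k_a ≈ 1.31 d⁻¹

k_a = 5.32 × 1.41^0.67 / 2.42^1.85 = 5.32 × 1.259 / 5.129 = 1.306 d⁻¹.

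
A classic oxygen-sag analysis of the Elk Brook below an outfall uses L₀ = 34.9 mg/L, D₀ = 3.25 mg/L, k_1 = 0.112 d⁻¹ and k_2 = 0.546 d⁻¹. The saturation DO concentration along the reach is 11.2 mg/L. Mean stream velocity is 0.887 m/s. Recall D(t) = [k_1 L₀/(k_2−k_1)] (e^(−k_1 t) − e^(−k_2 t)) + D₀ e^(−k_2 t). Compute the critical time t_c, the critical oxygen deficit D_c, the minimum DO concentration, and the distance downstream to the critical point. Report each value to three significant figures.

t_c ≈ 2.62 d; D_c ≈ 5.34 mg/L; min DO ≈ 5.86 mg/L; x_c ≈ 201 km

With k_2/k_1 = 4.875 and 1 − D₀(k_2−k_1)/(k_1 L₀) = 0.6391,
t_c = ln(4.875 × 0.6391) / (0.546 − 0.112) = ln(3.116) / 0.4340 = 1.137/0.4340 = 2.619 d.
D_c = (k_1/k_2) L₀ e^(−k_1 t_c) = (0.112/0.546) × 34.9 × e^(−0.112×2.619) = 0.2051 × 34.9 × 0.7458 = 5.339 mg/L.
Minimum DO = C_s − D_c = 11.2 − 5.339 = 5.861 mg/L.
x_c = v t_c = 0.887 m/s × 2.619 d × 86400 s/d = 200700 m ≈ 201 km.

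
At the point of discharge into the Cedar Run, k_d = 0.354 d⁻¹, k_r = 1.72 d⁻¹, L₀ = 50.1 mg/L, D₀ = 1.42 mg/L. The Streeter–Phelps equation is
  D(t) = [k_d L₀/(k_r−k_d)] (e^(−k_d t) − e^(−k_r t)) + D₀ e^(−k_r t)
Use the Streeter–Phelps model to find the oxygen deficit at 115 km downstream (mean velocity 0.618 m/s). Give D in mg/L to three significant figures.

D ≈ 5.77 mg/L

Travel time t = x/v = 115 km / (0.618 m/s) = 115000 m / 0.618 m/s = 186100 s = 2.154 d.
k_d L₀/(k_r−k_d) = 0.354×50.1/(1.72−0.354) = 17.74/1.366 = 12.98 mg/L.
e^(−k_d t) = e^(−0.354×2.154) = 0.4665; e^(−k_r t) = e^(−1.72×2.154) = 0.02461.
D = 12.98 × (0.4665 − 0.02461) + 1.42 × 0.02461 = 5.738 + 0.03495 = 5.773 mg/L.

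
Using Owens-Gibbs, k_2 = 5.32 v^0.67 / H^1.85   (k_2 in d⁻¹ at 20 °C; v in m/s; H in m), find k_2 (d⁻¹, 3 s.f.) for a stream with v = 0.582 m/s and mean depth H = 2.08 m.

k_2 = 5.32 × 0.582^0.67 / 2.08^1.85 = 5.32 × 0.6958 / 3.876 = 0.9550 d⁻¹.

k_2 ≈ 0.955 d⁻¹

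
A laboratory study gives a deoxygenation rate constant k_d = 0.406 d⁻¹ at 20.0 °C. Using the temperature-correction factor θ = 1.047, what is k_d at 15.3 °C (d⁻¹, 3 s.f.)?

k_d ≈ 0.327 d⁻¹

k_d(T₂) = k_d(T₁) · θ^(T₂−T₁) = 0.406 × 1.047^(15.3−20.0)
= 0.406 × 1.047^-4.70 = 0.406 × 0.8058 = 0.3272 d⁻¹.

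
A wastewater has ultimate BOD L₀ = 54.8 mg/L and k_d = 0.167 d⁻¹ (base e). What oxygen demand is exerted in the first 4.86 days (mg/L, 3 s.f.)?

y ≈ 30.5 mg/L

y_t = L₀(1 − e^(−k_d t)) = 54.8 × (1 − e^(−0.167×4.86))
= 54.8 × (1 − 0.4441) = 54.8 × 0.5559 = 30.46 mg/L.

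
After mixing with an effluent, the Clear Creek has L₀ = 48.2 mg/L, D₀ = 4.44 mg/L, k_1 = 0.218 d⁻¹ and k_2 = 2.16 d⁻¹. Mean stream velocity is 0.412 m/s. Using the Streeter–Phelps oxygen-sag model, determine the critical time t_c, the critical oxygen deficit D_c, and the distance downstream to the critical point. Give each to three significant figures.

With k_2/k_1 = 9.908 and 1 − D₀(k_2−k_1)/(k_1 L₀) = 0.1794,
t_c = ln(9.908 × 0.1794) / (2.16 − 0.218) = ln(1.778) / 1.942 = 0.5753/1.942 = 0.2962 d.
L(t_c) = L₀ e^(−k_1 t_c) = 48.2 × 0.9375 = 45.19 mg/L, and at the critical point k_2 D_c = k_1 L, so D_c = (0.218/2.16) × 45.19 = 4.560 mg/L.
x_c = v t_c = 0.412 m/s × 0.2962 d × 86400 s/d = 10540 m ≈ 10.5 km.

t_c ≈ 0.296 d; D_c ≈ 4.56 mg/L; x_c ≈ 10.5 km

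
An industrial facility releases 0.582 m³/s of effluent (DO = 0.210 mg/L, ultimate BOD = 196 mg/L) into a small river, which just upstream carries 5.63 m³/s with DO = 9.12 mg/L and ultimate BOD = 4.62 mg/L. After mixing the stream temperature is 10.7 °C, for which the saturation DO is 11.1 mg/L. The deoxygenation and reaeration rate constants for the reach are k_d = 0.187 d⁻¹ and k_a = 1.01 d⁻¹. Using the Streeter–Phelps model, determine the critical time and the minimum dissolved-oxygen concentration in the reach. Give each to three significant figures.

Mixed DO = (5.63×9.12 + 0.582×0.210)/(5.63+0.582) = 51.47/6.212 = 8.285 mg/L.
Mixed L₀ = (5.63×4.62 + 0.582×196)/(6.212) = 140.1/6.212 = 22.55 mg/L.
Initial deficit D₀ = C_s − DO₀ = 11.1 − 8.285 = 2.815 mg/L.
t_c = (1/0.8230) ln[(1.01/0.187)(1 − 2.815×0.8230/(0.187×22.55))] = 1.215 × ln(2.434) = 1.081 d.
D_c = (0.187/1.01) × 22.55 × e^(−0.187×1.081) = 0.1851 × 22.55 × 0.8170 = 3.411 mg/L.
Minimum DO = 11.1 − 3.411 = 7.689 mg/L.

t_c ≈ 1.08 d; minimum DO ≈ 7.69 mg/L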